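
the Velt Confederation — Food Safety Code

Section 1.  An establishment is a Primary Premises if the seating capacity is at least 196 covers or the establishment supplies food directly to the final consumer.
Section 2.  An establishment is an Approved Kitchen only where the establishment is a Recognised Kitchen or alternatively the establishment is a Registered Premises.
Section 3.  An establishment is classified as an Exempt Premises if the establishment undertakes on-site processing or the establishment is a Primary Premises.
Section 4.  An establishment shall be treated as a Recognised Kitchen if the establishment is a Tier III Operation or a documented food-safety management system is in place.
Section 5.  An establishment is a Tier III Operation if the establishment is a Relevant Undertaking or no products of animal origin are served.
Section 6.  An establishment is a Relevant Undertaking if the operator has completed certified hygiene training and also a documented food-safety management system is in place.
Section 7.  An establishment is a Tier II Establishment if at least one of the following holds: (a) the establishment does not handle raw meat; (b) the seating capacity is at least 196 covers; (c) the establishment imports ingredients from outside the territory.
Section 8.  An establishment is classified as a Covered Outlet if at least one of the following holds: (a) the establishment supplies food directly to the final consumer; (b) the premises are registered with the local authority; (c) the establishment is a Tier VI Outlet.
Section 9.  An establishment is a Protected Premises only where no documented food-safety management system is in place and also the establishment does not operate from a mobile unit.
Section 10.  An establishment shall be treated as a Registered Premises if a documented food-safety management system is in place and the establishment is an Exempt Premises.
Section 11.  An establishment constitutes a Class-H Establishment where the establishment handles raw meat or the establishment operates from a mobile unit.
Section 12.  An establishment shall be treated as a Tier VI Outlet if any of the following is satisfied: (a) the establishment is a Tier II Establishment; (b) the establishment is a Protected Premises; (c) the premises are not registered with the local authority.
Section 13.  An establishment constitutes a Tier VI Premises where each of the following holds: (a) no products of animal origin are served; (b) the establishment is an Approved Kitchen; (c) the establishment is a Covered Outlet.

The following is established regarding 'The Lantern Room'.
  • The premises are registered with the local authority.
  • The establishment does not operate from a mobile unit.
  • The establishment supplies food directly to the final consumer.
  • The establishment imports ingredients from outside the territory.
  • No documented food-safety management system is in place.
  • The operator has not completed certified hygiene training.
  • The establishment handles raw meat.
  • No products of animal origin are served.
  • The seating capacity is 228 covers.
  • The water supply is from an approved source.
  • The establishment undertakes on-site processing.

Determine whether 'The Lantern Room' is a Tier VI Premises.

Yes

Under section 6: the operator has completed certified hygiene training? no; and a documented food-safety management system is in place? no. So the establishment is not a Relevant Undertaking.
Under section 5: Relevant Undertaking (section 6)? no; or no products of animal origin are served? yes. So the establishment is a Tier III Operation.
Under section 4: Tier III Operation (section 5)? yes; or a documented food-safety management system is in place? no. So the establishment is a Recognised Kitchen.
Under section 1: seating capacity: 228 covers ≥ 196 covers? yes; or the establishment supplies food directly to the final consumer? yes. So the establishment is a Primary Premises.
Under section 3: the establishment undertakes on-site processing? yes; or Primary Premises (section 1)? yes. So the establishment is an Exempt Premises.
Under section 10: a documented food-safety management system is in place? no; and Exempt Premises (section 3)? yes. So the establishment is not a Registered Premises.
Under section 2: Recognised Kitchen (section 4)? yes; or Registered Premises (section 10)? no. So the establishment is an Approved Kitchen.
Under section 7: the establishment does not handle raw meat? no; or seating capacity: 228 covers ≥ 196 covers? yes; or the establishment imports ingredients from outside the territory? yes. So the establishment is a Tier II Establishment.
Under section 9: no documented food-safety management system is in place? yes; and the establishment does not operate from a mobile unit? yes. So the establishment is a Protected Premises.
Under section 12: Tier II Establishment (section 7)? yes; or Protected Premises (section 9)? yes; or the premises are not registered with the local authority? no. So the establishment is a Tier VI Outlet.
Under section 8: the establishment supplies food directly to the final consumer? yes; or the premises are registered with the local authority? yes; or Tier VI Outlet (section 12)? yes. So the establishment is a Covered Outlet.
Under section 13: no products of animal origin are served? yes; and Approved Kitchen (section 2)? yes; and Covered Outlet (section 8)? yes. So the establishment is a Tier VI Premises.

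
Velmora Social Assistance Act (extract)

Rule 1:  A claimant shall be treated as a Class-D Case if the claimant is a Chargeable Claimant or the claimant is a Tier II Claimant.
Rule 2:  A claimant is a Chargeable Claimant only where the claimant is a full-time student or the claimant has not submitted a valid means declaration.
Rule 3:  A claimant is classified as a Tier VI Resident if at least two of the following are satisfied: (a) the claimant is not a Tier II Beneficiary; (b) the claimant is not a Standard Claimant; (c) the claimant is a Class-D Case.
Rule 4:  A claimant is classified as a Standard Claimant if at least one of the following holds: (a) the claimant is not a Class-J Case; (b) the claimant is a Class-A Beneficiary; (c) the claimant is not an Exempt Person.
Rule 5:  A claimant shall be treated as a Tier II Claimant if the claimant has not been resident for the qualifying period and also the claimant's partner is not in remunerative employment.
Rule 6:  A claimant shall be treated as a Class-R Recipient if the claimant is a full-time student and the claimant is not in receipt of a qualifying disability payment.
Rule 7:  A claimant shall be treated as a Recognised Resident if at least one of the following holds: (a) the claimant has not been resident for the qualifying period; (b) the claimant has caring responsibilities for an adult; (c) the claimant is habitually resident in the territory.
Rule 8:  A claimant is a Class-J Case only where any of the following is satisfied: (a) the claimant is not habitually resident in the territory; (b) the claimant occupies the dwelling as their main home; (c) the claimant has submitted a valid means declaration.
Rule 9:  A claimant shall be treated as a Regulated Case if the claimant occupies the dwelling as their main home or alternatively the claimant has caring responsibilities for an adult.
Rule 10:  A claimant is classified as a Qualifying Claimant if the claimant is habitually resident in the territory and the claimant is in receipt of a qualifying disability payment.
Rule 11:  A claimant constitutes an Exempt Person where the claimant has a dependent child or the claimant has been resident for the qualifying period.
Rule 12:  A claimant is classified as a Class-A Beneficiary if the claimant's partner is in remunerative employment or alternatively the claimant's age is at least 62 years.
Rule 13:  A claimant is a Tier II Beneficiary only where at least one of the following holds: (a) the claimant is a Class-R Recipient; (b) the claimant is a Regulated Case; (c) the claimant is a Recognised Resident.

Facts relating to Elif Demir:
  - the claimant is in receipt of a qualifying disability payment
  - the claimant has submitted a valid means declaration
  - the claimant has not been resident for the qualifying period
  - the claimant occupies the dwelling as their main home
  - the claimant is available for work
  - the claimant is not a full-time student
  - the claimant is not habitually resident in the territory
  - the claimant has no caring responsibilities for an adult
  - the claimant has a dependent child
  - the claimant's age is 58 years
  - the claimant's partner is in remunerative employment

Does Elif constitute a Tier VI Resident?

Under rule 6: the claimant is a full-time student? no; and the claimant is not in receipt of a qualifying disability payment? no. So the claimant is not a Class-R Recipient.
Under rule 9: the claimant occupies the dwelling as their main home? yes; or the claimant has caring responsibilities for an adult? no. So the claimant is a Regulated Case.
Under rule 7: the claimant has not been resident for the qualifying period? yes; or the claimant has caring responsibilities for an adult? no; or the claimant is habitually resident in the territory? no. So the claimant is a Recognised Resident.
Under rule 13: Class-R Recipient (rule 6)? no; or Regulated Case (rule 9)? yes; or Recognised Resident (rule 7)? yes. So the claimant is a Tier II Beneficiary.
Under rule 8: the claimant is not habitually resident in the territory? yes; or the claimant occupies the dwelling as their main home? yes; or the claimant has submitted a valid means declaration? yes. So the claimant is a Class-J Case.
Under rule 12: the claimant's partner is in remunerative employment? yes; or claimant's age: 58 years ≥ 62 years? no. So the claimant is a Class-A Beneficiary.
Under rule 11: the claimant has a dependent child? yes; or the claimant has been resident for the qualifying period? no. So the claimant is an Exempt Person.
Under rule 4: not a Class-J Case (rule 8)? no; or Class-A Beneficiary (rule 12)? yes; or not an Exempt Person (rule 11)? no. So the claimant is a Standard Claimant.
Under rule 2: the claimant is a full-time student? no; or the claimant has not submitted a valid means declaration? no. So the claimant is not a Chargeable Claimant.
Under rule 5: the claimant has not been resident for the qualifying period? yes; and the claimant's partner is not in remunerative employment? no. So the claimant is not a Tier II Claimant.
Under rule 1: Chargeable Claimant (rule 2)? no; or Tier II Claimant (rule 5)? no. So the claimant is not a Class-D Case.
Under rule 3: not a Tier II Beneficiary (rule 13)? no; not a Standard Claimant (rule 4)? no; Class-D Case (rule 1)? no — 0 of 3 hold (need ≥2) → not satisfied.

No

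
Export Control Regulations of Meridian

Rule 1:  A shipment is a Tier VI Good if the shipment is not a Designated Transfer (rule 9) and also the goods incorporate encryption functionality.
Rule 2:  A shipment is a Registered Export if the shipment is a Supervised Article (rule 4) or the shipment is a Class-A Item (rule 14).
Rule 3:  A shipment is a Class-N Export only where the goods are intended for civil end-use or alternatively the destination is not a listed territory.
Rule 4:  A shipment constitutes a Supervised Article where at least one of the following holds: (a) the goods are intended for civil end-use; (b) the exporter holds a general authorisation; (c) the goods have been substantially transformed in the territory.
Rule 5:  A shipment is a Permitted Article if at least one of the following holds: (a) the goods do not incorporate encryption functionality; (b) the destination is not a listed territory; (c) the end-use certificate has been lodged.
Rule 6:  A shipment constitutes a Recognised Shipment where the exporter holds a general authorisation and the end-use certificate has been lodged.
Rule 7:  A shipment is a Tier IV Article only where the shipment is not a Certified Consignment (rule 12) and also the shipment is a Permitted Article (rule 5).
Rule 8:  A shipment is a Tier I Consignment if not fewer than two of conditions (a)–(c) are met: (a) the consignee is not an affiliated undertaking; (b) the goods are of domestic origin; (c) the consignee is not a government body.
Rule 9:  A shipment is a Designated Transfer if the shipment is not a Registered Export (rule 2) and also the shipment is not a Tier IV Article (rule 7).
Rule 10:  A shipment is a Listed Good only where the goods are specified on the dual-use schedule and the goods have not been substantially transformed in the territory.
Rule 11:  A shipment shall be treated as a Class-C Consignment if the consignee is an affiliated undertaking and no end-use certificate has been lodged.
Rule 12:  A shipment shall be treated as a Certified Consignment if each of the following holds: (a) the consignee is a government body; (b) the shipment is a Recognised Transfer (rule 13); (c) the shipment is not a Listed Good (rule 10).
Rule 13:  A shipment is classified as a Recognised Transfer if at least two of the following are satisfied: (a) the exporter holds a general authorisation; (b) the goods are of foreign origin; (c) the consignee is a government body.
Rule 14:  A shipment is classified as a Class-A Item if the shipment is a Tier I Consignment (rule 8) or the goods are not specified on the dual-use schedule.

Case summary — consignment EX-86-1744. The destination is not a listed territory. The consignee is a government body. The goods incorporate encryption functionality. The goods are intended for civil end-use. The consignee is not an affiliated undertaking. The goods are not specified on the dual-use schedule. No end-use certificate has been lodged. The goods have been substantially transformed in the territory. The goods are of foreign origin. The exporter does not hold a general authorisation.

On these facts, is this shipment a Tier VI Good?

Yes

rule 4 — Supervised Article: [the goods are intended for civil end-use? yes] OR [the exporter holds a general authorisation? no] OR [the goods have been substantially transformed in the territory? yes] → satisfied.
rule 8 — Tier I Consignment: the consignee is not an affiliated undertaking? yes; the goods are of domestic origin? no; the consignee is not a government body? no — 1 of 3 hold (need ≥2) → not satisfied.
rule 14 — Class-A Item: [Tier I Consignment (rule 8)? no] OR [the goods are not specified on the dual-use schedule? yes] → satisfied.
rule 2 — Registered Export: [Supervised Article (rule 4)? yes] OR [Class-A Item (rule 14)? yes] → satisfied.
rule 13 — Recognised Transfer: the exporter holds a general authorisation? no; the goods are of foreign origin? yes; the consignee is a government body? yes — 2 of 3 hold (need ≥2) → satisfied.
rule 10 — Listed Good: [the goods are specified on the dual-use schedule? no] AND [the goods have not been substantially transformed in the territory? no] → not satisfied.
rule 12 — Certified Consignment: [the consignee is a government body? yes] AND [Recognised Transfer (rule 13)? yes] AND [not a Listed Good (rule 10)? yes] → satisfied.
rule 5 — Permitted Article: [the goods do not incorporate encryption functionality? no] OR [the destination is not a listed territory? yes] OR [the end-use certificate has been lodged? no] → satisfied.
rule 7 — Tier IV Article: [not a Certified Consignment (rule 12)? no] AND [Permitted Article (rule 5)? yes] → not satisfied.
rule 9 — Designated Transfer: [not a Registered Export (rule 2)? no] AND [not a Tier IV Article (rule 7)? yes] → not satisfied.
rule 1 — Tier VI Good: [not a Designated Transfer (rule 9)? yes] AND [the goods incorporate encryption functionality? yes] → satisfied.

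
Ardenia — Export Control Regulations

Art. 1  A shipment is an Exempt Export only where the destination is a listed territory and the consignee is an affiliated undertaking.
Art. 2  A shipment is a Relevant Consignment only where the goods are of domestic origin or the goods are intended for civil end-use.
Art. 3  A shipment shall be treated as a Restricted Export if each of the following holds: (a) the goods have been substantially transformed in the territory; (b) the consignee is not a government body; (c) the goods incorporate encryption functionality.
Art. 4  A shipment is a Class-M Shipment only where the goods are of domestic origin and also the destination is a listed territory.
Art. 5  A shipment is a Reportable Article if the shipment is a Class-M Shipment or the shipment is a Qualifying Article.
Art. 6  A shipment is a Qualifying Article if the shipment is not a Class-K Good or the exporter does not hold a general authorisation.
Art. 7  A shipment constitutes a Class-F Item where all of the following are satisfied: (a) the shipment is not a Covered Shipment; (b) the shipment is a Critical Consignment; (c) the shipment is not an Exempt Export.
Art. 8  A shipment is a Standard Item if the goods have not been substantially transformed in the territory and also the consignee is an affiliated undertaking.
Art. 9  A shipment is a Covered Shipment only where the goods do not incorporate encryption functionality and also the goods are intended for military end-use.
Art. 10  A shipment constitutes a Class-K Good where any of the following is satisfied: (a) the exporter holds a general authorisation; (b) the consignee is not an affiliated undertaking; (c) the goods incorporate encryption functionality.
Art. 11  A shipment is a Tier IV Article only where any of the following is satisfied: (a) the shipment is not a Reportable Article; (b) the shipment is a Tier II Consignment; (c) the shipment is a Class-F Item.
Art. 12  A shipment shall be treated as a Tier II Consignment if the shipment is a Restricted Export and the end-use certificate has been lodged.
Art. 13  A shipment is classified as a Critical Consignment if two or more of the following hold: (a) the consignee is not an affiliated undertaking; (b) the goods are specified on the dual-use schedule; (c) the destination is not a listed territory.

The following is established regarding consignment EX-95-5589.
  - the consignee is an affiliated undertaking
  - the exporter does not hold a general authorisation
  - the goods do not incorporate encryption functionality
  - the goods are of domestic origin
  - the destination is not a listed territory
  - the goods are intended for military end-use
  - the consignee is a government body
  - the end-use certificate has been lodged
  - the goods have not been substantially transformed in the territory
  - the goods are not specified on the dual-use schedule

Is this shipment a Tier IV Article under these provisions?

No

article 4 — Class-M Shipment: [the goods are of domestic origin? yes] AND [the destination is a listed territory? no] → not satisfied.
article 10 — Class-K Good: [the exporter holds a general authorisation? no] OR [the consignee is not an affiliated undertaking? no] OR [the goods incorporate encryption functionality? no] → not satisfied.
article 6 — Qualifying Article: [not a Class-K Good (article 10)? yes] OR [the exporter does not hold a general authorisation? yes] → satisfied.
article 5 — Reportable Article: [Class-M Shipment (article 4)? no] OR [Qualifying Article (article 6)? yes] → satisfied.
article 3 — Restricted Export: [the goods have been substantially transformed in the territory? no] AND [the consignee is not a government body? no] AND [the goods incorporate encryption functionality? no] → not satisfied.
article 12 — Tier II Consignment: [Restricted Export (article 3)? no] AND [the end-use certificate has been lodged? yes] → not satisfied.
article 9 — Covered Shipment: [the goods do not incorporate encryption functionality? yes] AND [the goods are intended for military end-use? yes] → satisfied.
article 13 — Critical Consignment: the consignee is not an affiliated undertaking? no; the goods are specified on the dual-use schedule? no; the destination is not a listed territory? yes — 1 of 3 hold (need ≥2) → not satisfied.
article 1 — Exempt Export: [the destination is a listed territory? no] AND [the consignee is an affiliated undertaking? yes] → not satisfied.
article 7 — Class-F Item: [not a Covered Shipment (article 9)? no] AND [Critical Consignment (article 13)? no] AND [not an Exempt Export (article 1)? yes] → not satisfied.
article 11 — Tier IV Article: [not a Reportable Article (article 5)? no] OR [Tier II Consignment (article 12)? no] OR [Class-F Item (article 7)? no] → not satisfied.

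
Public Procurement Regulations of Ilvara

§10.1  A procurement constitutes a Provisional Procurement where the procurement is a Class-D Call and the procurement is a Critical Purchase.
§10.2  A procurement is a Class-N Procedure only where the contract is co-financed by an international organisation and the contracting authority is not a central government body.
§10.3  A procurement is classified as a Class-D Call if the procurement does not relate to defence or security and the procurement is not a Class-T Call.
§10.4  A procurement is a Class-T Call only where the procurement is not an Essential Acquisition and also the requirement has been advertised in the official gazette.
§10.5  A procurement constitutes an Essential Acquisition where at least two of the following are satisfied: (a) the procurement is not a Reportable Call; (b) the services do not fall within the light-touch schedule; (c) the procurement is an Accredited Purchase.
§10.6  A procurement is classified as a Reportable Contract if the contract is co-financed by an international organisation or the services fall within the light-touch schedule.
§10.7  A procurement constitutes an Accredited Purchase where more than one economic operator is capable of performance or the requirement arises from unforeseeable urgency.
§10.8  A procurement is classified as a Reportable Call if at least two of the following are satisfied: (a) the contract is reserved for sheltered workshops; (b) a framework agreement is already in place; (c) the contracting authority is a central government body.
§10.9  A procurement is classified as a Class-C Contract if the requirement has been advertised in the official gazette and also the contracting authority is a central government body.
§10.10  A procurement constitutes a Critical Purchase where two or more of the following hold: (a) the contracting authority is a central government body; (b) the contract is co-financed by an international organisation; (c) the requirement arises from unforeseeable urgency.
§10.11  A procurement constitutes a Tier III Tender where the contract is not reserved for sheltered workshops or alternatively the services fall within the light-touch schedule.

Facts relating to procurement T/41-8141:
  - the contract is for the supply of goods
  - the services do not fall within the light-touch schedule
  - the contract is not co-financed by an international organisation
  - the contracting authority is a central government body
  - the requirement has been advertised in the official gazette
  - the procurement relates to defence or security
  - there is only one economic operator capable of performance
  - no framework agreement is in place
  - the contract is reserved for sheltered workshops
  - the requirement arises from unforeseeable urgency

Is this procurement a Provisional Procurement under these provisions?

No

§10.8 — Reportable Call: the contract is reserved for sheltered workshops? yes; a framework agreement is already in place? no; the contracting authority is a central government body? yes — 2 of 3 hold (need ≥2) → satisfied.
§10.7 — Accredited Purchase: [more than one economic operator is capable of performance? no] OR [the requirement arises from unforeseeable urgency? yes] → satisfied.
§10.5 — Essential Acquisition: not a Reportable Call (§10.8)? no; the services do not fall within the light-touch schedule? yes; Accredited Purchase (§10.7)? yes — 2 of 3 hold (need ≥2) → satisfied.
§10.4 — Class-T Call: [not an Essential Acquisition (§10.5)? no] AND [the requirement has been advertised in the official gazette? yes] → not satisfied.
§10.3 — Class-D Call: [the procurement does not relate to defence or security? no] AND [not a Class-T Call (§10.4)? yes] → not satisfied.
§10.10 — Critical Purchase: the contracting authority is a central government body? yes; the contract is co-financed by an international organisation? no; the requirement arises from unforeseeable urgency? yes — 2 of 3 hold (need ≥2) → satisfied.
§10.1 — Provisional Procurement: [Class-D Call (§10.3)? no] AND [Critical Purchase (§10.10)? yes] → not satisfied.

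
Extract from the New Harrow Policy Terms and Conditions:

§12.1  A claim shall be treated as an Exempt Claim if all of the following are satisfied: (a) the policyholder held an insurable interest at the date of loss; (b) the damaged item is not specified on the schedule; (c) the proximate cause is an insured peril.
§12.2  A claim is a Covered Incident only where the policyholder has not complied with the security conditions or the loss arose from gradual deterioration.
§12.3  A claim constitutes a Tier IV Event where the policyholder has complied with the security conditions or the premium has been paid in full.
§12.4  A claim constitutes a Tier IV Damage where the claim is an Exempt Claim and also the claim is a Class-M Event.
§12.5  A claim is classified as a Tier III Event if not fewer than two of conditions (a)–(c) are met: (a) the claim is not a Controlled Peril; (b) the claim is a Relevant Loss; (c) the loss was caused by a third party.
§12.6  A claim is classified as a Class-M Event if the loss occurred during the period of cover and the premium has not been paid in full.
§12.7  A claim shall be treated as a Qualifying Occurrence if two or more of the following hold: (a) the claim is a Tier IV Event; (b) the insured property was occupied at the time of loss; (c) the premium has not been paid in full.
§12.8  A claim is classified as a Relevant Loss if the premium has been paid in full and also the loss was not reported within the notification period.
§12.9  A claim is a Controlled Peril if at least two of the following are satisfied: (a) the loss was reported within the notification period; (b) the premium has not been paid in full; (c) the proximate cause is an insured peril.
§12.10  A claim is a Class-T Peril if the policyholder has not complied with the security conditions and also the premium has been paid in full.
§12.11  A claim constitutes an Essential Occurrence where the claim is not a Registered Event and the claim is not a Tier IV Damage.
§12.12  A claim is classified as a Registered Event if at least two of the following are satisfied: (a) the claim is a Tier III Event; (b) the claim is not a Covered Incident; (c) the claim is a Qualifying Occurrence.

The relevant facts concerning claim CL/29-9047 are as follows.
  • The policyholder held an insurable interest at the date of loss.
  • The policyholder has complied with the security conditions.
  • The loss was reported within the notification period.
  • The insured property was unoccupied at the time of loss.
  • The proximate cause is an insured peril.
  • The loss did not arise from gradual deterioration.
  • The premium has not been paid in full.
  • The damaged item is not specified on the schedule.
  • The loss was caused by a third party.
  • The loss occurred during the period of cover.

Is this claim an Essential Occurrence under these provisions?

No

§12.9 — Controlled Peril: the loss was reported within the notification period? yes; the premium has not been paid in full? yes; the proximate cause is an insured peril? yes — 3 of 3 hold (need ≥2) → satisfied.
§12.8 — Relevant Loss: [the premium has been paid in full? no] AND [the loss was not reported within the notification period? no] → not satisfied.
§12.5 — Tier III Event: not a Controlled Peril (§12.9)? no; Relevant Loss (§12.8)? no; the loss was caused by a third party? yes — 1 of 3 hold (need ≥2) → not satisfied.
§12.2 — Covered Incident: [the policyholder has not complied with the security conditions? no] OR [the loss arose from gradual deterioration? no] → not satisfied.
§12.3 — Tier IV Event: [the policyholder has complied with the security conditions? yes] OR [the premium has been paid in full? no] → satisfied.
§12.7 — Qualifying Occurrence: Tier IV Event (§12.3)? yes; the insured property was occupied at the time of loss? no; the premium has not been paid in full? yes — 2 of 3 hold (need ≥2) → satisfied.
§12.12 — Registered Event: Tier III Event (§12.5)? no; not a Covered Incident (§12.2)? yes; Qualifying Occurrence (§12.7)? yes — 2 of 3 hold (need ≥2) → satisfied.
§12.1 — Exempt Claim: [the policyholder held an insurable interest at the date of loss? yes] AND [the damaged item is not specified on the schedule? yes] AND [the proximate cause is an insured peril? yes] → satisfied.
§12.6 — Class-M Event: [the loss occurred during the period of cover? yes] AND [the premium has not been paid in full? yes] → satisfied.
§12.4 — Tier IV Damage: [Exempt Claim (§12.1)? yes] AND [Class-M Event (§12.6)? yes] → satisfied.
§12.11 — Essential Occurrence: [not a Registered Event (§12.12)? no] AND [not a Tier IV Damage (§12.4)? no] → not satisfied.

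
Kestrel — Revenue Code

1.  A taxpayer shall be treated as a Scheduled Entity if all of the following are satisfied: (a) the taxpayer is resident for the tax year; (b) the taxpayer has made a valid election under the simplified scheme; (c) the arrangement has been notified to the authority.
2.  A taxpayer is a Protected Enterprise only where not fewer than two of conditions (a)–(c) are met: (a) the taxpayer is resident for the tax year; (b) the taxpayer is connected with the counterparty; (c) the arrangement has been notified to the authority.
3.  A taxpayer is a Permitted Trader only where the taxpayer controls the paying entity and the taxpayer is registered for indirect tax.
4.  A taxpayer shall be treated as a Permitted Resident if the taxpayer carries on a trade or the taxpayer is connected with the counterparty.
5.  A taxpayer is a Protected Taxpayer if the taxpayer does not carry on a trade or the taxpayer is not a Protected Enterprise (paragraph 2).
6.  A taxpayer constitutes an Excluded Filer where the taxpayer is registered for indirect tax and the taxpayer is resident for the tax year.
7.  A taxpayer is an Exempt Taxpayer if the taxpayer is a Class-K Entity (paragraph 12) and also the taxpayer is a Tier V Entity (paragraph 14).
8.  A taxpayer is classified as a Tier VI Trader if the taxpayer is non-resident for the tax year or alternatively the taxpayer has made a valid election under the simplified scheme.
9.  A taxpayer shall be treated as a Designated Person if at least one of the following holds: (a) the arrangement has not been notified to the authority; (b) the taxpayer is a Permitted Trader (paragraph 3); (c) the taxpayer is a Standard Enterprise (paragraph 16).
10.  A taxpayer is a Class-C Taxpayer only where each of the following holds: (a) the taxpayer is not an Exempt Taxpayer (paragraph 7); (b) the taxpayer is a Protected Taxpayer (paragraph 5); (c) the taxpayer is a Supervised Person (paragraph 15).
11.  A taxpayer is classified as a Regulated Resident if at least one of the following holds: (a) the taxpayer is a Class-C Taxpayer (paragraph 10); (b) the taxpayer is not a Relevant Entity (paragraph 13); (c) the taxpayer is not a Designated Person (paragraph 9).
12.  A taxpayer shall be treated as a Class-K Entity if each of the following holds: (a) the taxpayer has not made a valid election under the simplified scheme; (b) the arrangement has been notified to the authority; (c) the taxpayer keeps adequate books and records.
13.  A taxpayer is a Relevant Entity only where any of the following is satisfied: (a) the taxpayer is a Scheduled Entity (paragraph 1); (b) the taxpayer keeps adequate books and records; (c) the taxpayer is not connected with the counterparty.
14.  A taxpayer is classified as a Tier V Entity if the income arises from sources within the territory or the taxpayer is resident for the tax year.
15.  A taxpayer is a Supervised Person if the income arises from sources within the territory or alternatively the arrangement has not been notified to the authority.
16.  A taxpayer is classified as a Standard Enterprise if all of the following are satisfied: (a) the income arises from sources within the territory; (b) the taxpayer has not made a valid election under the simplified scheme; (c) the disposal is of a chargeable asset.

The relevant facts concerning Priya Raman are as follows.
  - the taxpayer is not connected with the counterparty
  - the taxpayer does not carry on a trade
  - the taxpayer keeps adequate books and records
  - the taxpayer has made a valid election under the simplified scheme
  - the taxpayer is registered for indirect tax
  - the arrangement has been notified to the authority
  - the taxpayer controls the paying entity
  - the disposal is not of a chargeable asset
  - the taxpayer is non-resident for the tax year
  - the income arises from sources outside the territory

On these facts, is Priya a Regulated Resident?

paragraph 12 — Class-K Entity: [the taxpayer has not made a valid election under the simplified scheme? no] AND [the arrangement has been notified to the authority? yes] AND [the taxpayer keeps adequate books and records? yes] → not satisfied.
paragraph 14 — Tier V Entity: [the income arises from sources within the territory? no] OR [the taxpayer is resident for the tax year? no] → not satisfied.
paragraph 7 — Exempt Taxpayer: [Class-K Entity (paragraph 12)? no] AND [Tier V Entity (paragraph 14)? no] → not satisfied.
paragraph 2 — Protected Enterprise: the taxpayer is resident for the tax year? no; the taxpayer is connected with the counterparty? no; the arrangement has been notified to the authority? yes — 1 of 3 hold (need ≥2) → not satisfied.
paragraph 5 — Protected Taxpayer: [the taxpayer does not carry on a trade? yes] OR [not a Protected Enterprise (paragraph 2)? yes] → satisfied.
paragraph 15 — Supervised Person: [the income arises from sources within the territory? no] OR [the arrangement has not been notified to the authority? no] → not satisfied.
paragraph 10 — Class-C Taxpayer: [not an Exempt Taxpayer (paragraph 7)? yes] AND [Protected Taxpayer (paragraph 5)? yes] AND [Supervised Person (paragraph 15)? no] → not satisfied.
paragraph 1 — Scheduled Entity: [the taxpayer is resident for the tax year? no] AND [the taxpayer has made a valid election under the simplified scheme? yes] AND [the arrangement has been notified to the authority? yes] → not satisfied.
paragraph 13 — Relevant Entity: [Scheduled Entity (paragraph 1)? no] OR [the taxpayer keeps adequate books and records? yes] OR [the taxpayer is not connected with the counterparty? yes] → satisfied.
paragraph 3 — Permitted Trader: [the taxpayer controls the paying entity? yes] AND [the taxpayer is registered for indirect tax? yes] → satisfied.
paragraph 16 — Standard Enterprise: [the income arises from sources within the territory? no] AND [the taxpayer has not made a valid election under the simplified scheme? no] AND [the disposal is of a chargeable asset? no] → not satisfied.
paragraph 9 — Designated Person: [the arrangement has not been notified to the authority? no] OR [Permitted Trader (paragraph 3)? yes] OR [Standard Enterprise (paragraph 16)? no] → satisfied.
paragraph 11 — Regulated Resident: [Class-C Taxpayer (paragraph 10)? no] OR [not a Relevant Entity (paragraph 13)? no] OR [not a Designated Person (paragraph 9)? no] → not satisfied.

No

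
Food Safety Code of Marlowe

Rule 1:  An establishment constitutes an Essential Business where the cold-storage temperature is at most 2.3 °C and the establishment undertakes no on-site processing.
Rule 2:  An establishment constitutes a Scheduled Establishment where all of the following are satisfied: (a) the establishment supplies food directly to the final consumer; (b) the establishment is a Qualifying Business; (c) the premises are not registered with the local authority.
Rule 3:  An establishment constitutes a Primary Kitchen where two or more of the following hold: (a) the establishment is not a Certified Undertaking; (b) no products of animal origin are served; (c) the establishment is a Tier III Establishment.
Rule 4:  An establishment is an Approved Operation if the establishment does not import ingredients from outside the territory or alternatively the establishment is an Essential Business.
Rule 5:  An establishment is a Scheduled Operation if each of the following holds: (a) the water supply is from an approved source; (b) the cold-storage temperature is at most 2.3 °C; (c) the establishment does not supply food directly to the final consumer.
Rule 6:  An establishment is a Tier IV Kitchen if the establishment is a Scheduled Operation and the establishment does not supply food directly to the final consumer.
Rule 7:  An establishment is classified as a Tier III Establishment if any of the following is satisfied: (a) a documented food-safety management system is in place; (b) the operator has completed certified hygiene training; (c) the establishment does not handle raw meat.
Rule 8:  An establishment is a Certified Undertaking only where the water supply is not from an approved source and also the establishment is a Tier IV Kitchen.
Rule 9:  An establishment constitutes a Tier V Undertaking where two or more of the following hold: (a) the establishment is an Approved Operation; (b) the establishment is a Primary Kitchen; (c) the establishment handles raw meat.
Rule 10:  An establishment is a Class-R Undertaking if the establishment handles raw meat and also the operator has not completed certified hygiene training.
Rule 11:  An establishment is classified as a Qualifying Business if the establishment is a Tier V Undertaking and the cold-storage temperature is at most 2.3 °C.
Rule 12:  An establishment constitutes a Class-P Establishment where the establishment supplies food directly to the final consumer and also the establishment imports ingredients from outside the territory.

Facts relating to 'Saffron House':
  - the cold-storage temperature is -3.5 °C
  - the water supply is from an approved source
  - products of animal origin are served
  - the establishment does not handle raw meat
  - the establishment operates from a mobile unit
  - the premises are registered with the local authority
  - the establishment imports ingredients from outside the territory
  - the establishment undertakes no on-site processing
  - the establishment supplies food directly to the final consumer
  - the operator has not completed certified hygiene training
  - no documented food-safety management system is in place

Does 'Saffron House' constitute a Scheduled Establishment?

rule 1 — Essential Business: [cold-storage temperature: -3.5 °C ≤ 2.3 °C? yes] AND [the establishment undertakes no on-site processing? yes] → satisfied.
rule 4 — Approved Operation: [the establishment does not import ingredients from outside the territory? no] OR [Essential Business (rule 1)? yes] → satisfied.
rule 5 — Scheduled Operation: [the water supply is from an approved source? yes] AND [cold-storage temperature: -3.5 °C ≤ 2.3 °C? yes] AND [the establishment does not supply food directly to the final consumer? no] → not satisfied.
rule 6 — Tier IV Kitchen: [Scheduled Operation (rule 5)? no] AND [the establishment does not supply food directly to the final consumer? no] → not satisfied.
rule 8 — Certified Undertaking: [the water supply is not from an approved source? no] AND [Tier IV Kitchen (rule 6)? no] → not satisfied.
rule 7 — Tier III Establishment: [a documented food-safety management system is in place? no] OR [the operator has completed certified hygiene training? no] OR [the establishment does not handle raw meat? yes] → satisfied.
rule 3 — Primary Kitchen: not a Certified Undertaking (rule 8)? yes; no products of animal origin are served? no; Tier III Establishment (rule 7)? yes — 2 of 3 hold (need ≥2) → satisfied.
rule 9 — Tier V Undertaking: Approved Operation (rule 4)? yes; Primary Kitchen (rule 3)? yes; the establishment handles raw meat? no — 2 of 3 hold (need ≥2) → satisfied.
rule 11 — Qualifying Business: [Tier V Undertaking (rule 9)? yes] AND [cold-storage temperature: -3.5 °C ≤ 2.3 °C? yes] → satisfied.
rule 2 — Scheduled Establishment: [the establishment supplies food directly to the final consumer? yes] AND [Qualifying Business (rule 11)? yes] AND [the premises are not registered with the local authority? no] → not satisfied.

No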